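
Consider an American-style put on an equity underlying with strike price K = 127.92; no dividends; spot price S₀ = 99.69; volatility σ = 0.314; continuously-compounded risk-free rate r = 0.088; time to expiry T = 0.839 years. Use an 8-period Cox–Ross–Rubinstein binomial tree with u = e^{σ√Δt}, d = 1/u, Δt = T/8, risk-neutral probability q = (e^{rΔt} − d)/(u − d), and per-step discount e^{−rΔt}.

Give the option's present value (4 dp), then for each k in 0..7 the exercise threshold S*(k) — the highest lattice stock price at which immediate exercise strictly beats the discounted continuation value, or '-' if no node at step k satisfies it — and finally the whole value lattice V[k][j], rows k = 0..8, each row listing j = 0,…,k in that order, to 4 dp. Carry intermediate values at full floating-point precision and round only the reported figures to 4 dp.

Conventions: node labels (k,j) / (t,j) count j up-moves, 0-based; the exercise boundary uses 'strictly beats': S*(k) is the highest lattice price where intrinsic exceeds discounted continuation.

price = 28.3163
boundary = - 90.0512 99.6900 90.0512 99.6900 90.0512 99.6900 110.3605
tree:
28.3163
37.8688 20.0074
46.5757 28.2300 12.7773
54.4407 37.8688 19.3538 6.9372
61.5452 46.5757 28.2300 11.5090 2.8427
67.9629 54.4407 37.8688 18.4511 5.3090 0.6178
73.7600 61.5452 46.5757 28.2300 9.7573 1.2993 0.0000
78.9966 67.9629 54.4407 37.8688 17.5595 2.7325 0.0000 0.0000
83.7269 73.7600 61.5452 46.5757 28.2300 5.7468 0.0000 0.0000 0.0000

Δt=0.10487, u=1.10704, d=0.90331, q=0.52011, disc=e^(-rΔt)=0.99081
k=8 terminal: V=max(K-S,0) → 83.7269 73.7600 61.5452 46.5757 28.2300 5.7468 0.0000 0.0000 0.0000
k=7: j=0 S=48.9234 intr=78.9966 cont=77.8214 V=78.9966[EX]; j=1 S=59.9571 intr=67.9629 cont=66.7877 V=67.9629[EX]; j=2 S=73.4793 intr=54.4407 cont=53.2655 V=54.4407[EX]; j=3 S=90.0512 intr=37.8688 cont=36.6937 V=37.8688[EX]; j=4 S=110.3605 intr=17.5595 cont=16.3843 V=17.5595[EX]; j=5 S=135.2502 intr=0.0000 cont=2.7325 V=2.7325[hold]; j=6 S=165.7533 intr=0.0000 cont=0.0000 V=0.0000[hold]; j=7 S=203.1358 intr=0.0000 cont=0.0000 V=0.0000[hold]  S*(7)=110.3605
k=6: j=0 S=54.1600 intr=73.7600 cont=72.5848 V=73.7600[EX]; j=1 S=66.3748 intr=61.5452 cont=60.3701 V=61.5452[EX]; j=2 S=81.3443 intr=46.5757 cont=45.4005 V=46.5757[EX]; j=3 S=99.6900 intr=28.2300 cont=27.0549 V=28.2300[EX]; j=4 S=122.1732 intr=5.7468 cont=9.7573 V=9.7573[hold]; j=5 S=149.7270 intr=0.0000 cont=1.2993 V=1.2993[hold]; j=6 S=183.4950 intr=0.0000 cont=0.0000 V=0.0000[hold]  S*(6)=99.6900
k=5: j=0 S=59.9571 intr=67.9629 cont=66.7877 V=67.9629[EX]; j=1 S=73.4793 intr=54.4407 cont=53.2655 V=54.4407[EX]; j=2 S=90.0512 intr=37.8688 cont=36.6937 V=37.8688[EX]; j=3 S=110.3605 intr=17.5595 cont=18.4511 V=18.4511[hold]; j=4 S=135.2502 intr=0.0000 cont=5.3090 V=5.3090[hold]; j=5 S=165.7533 intr=0.0000 cont=0.6178 V=0.6178[hold]  S*(5)=90.0512
k=4: j=0 S=66.3748 intr=61.5452 cont=60.3701 V=61.5452[EX]; j=1 S=81.3443 intr=46.5757 cont=45.4005 V=46.5757[EX]; j=2 S=99.6900 intr=28.2300 cont=27.5143 V=28.2300[EX]; j=3 S=122.1732 intr=5.7468 cont=11.5090 V=11.5090[hold]; j=4 S=149.7270 intr=0.0000 cont=2.8427 V=2.8427[hold]  S*(4)=99.6900
k=3: j=0 S=73.4793 intr=54.4407 cont=53.2655 V=54.4407[EX]; j=1 S=90.0512 intr=37.8688 cont=36.6937 V=37.8688[EX]; j=2 S=110.3605 intr=17.5595 cont=19.3538 V=19.3538[hold]; j=3 S=135.2502 intr=0.0000 cont=6.9372 V=6.9372[hold]  S*(3)=90.0512
k=2: j=0 S=81.3443 intr=46.5757 cont=45.4005 V=46.5757[EX]; j=1 S=99.6900 intr=28.2300 cont=27.9795 V=28.2300[EX]; j=2 S=122.1732 intr=5.7468 cont=12.7773 V=12.7773[hold]  S*(2)=99.6900
k=1: j=0 S=90.0512 intr=37.8688 cont=36.6937 V=37.8688[EX]; j=1 S=110.3605 intr=17.5595 cont=20.0074 V=20.0074[hold]  S*(1)=90.0512
k=0: j=0 S=99.6900 intr=28.2300 cont=28.3163 V=28.3163[hold]  S*(0)=-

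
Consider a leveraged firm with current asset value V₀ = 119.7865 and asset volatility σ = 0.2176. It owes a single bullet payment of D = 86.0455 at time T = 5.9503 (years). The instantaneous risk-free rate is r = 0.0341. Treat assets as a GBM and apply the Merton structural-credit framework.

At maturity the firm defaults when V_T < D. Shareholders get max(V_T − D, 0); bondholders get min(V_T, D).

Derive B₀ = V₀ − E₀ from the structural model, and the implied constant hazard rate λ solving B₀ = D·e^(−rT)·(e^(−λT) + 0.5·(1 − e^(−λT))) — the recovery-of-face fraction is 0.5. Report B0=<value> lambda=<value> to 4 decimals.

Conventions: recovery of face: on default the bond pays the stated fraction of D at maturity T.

Work the structural quantities from V₀ = 119.7865 against face 86.0455:
d₁ = [ln(V₀/D) + (r + σ²/2)T] / (σ√T)
   = [ln(119.7865/86.0455) + (0.0341 + 0.5·0.2176²)·5.9503] / (0.2176·√5.9503)
   = [0.330835 + 0.343778] / 0.530797 = 1.270943
d₂ = d₁ − σ√T = 1.270943 − 0.530797 = 0.740146
N(d₁) = 0.898126,  N(d₂) = 0.770394,  e^(−rT) = 0.816356
E₀ = V₀·N(d₁) − D·e^(−rT)·N(d₂)
   = 119.7865·0.898126 − 86.0455·0.816356·0.770394 = 53.467945
B₀ = V₀ − E₀ = 119.7865 − 53.467945 = 66.318555
e^(−λT) = (B₀·e^(rT)/D − 0.5)/(1 − 0.5) = (66.3186·1.224956/86.0455 − 0.5)/0.5 = 0.88824266
λ = −ln(0.88824266)/5.9503 = 0.019917

B0=66.3186 lambda=0.0199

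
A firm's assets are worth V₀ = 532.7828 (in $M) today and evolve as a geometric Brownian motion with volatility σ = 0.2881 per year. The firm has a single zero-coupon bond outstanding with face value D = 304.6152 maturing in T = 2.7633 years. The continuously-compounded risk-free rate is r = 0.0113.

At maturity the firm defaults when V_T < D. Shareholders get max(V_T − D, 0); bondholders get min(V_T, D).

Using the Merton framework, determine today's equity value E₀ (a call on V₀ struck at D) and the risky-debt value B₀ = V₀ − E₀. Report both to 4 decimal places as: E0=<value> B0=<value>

With assets at 532.7828 and a single debt payment of 304.6152 at 2.7633 years:
d₁ = [ln(V₀/D) + (r + σ²/2)T] / (σ√T)
   = [ln(532.7828/304.6152) + (0.0113 + 0.5·0.2881²)·2.7633] / (0.2881·√2.7633)
   = [0.559064 + 0.145904] / 0.478914 = 1.472017
d₂ = d₁ − σ√T = 1.472017 − 0.478914 = 0.993103
N(d₁) = 0.929492,  N(d₂) = 0.839670,  e^(−rT) = 0.969257
E₀ = V₀·N(d₁) − D·e^(−rT)·N(d₂)
   = 532.7828·0.929492 − 304.6152·0.969257·0.839670 = 247.304255
B₀ = V₀ − E₀ = 532.7828 − 247.304255 = 285.478545

E0=247.3043 B0=285.4785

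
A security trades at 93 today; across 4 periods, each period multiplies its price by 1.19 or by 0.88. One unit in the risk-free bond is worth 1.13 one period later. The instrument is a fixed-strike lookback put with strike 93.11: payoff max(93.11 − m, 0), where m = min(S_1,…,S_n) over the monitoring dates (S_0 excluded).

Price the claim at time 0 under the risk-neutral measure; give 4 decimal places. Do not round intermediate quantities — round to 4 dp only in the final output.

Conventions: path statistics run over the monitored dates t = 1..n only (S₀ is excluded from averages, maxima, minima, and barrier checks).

No-arbitrage gives p* = (R−d)/(u−d) = 0.8065: enumerate every path, weight its payoff by its p*-probability, and discount by R^4.
Enumerate all 2^4 = 16 price paths (U = up ×1.19, D = down ×0.88); each path with k up-moves has probability p*^k·(1−p*)^(4−k).
DDDD: m=55.7717, payoff=37.3383, prob=0.001403
UDDD: m=75.4185, payoff=17.6915, prob=0.005847
DUDD: m=75.4185, payoff=17.6915, prob=0.005847
UUDD: m=101.9864, payoff=0.0000, prob=0.024363
DDUD: m=72.0192, payoff=21.0908, prob=0.005847
UDUD: m=97.3896, payoff=0.0000, prob=0.024363
DUUD: m=81.8400, payoff=11.2700, prob=0.024363
UUUD: m=110.6700, payoff=0.0000, prob=0.101514
DDDU: m=63.3769, payoff=29.7331, prob=0.005847
UDDU: m=85.7028, payoff=7.4072, prob=0.024363
DUDU: m=81.8400, payoff=11.2700, prob=0.024363
UUDU: m=110.6700, payoff=0.0000, prob=0.101514
DDUU: m=72.0192, payoff=21.0908, prob=0.024363
UDUU: m=97.3896, payoff=0.0000, prob=0.101514
DUUU: m=81.8400, payoff=11.2700, prob=0.101514
UUUU: m=110.6700, payoff=0.0000, prob=0.422974
Price = Σ prob·payoff / R^4 = 2.943976 / 1.630474 = 1.8056

price = 1.8056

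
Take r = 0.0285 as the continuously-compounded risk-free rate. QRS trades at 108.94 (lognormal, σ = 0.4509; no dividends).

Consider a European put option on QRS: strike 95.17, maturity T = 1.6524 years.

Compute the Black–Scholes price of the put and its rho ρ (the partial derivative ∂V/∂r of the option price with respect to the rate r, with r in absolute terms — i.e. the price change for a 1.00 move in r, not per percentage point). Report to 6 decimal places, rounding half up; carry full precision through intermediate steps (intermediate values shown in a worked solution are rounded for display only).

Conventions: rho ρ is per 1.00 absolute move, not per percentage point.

σ√T = 0.4509·√1.6524 = 0.579613
d₁ = (ln(S/K) + (r+σ²/2)T) / (σ√T) = (ln(108.94/95.17) + (0.0285+0.4509²/2)·1.6524) / 0.579613 = (0.135133 + 0.215069) / 0.579613 = 0.604199
d₂ = d₁ − σ√T = 0.604199 − 0.579613 = 0.024586
e^{−rT} = 0.953998
N(−d₁) = 0.272856,  N(−d₂) = 0.490192
Put price V = K·e^{−rT}·N(−d₂) − S·N(−d₁) = 44.505564 − 29.724901 = 14.780663
ρ = −K·T·e^{−rT}·N(−d₂) = -73.540995

price = 14.780663
ρ = -73.540995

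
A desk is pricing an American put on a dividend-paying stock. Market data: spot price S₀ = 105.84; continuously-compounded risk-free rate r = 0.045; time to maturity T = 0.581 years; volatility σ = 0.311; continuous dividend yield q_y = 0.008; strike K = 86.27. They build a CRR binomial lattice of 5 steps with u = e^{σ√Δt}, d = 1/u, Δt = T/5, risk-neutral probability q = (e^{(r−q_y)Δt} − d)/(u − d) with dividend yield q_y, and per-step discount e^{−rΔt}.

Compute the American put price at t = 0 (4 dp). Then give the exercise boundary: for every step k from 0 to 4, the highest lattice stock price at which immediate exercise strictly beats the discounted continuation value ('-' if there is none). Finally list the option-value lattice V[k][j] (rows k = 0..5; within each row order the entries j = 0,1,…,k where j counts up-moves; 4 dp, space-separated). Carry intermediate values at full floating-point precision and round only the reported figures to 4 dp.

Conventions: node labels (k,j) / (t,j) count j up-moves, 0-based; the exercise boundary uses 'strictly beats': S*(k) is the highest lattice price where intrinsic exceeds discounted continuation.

price = 2.2640
boundary = - - - - 69.2603
tree:
2.2640
3.9150 0.5956
6.6209 1.1829 0.0000
10.8568 2.3490 0.0000 0.0000
17.0097 4.6648 0.0000 0.0000 0.0000
23.9764 9.2638 0.0000 0.0000 0.0000 0.0000

params: Δt=0.11620 u=1.11184 d=0.89941 q=0.49380 e^(-rΔt)=0.99478
t_5 payoffs: 23.9764 9.2638 0.0000 0.0000 0.0000 0.0000
t_4: node(4,0) S=69.2603 payoff=17.0097 vs cont=16.6241 → 17.0097 [stop]  node(4,1) S=85.6184 payoff=0.6516 vs cont=4.6648 → 4.6648 [wait]  node(4,2) S=105.8400 payoff=0.0000 vs cont=0.0000 → 0.0000 [wait]  node(4,3) S=130.8376 payoff=0.0000 vs cont=0.0000 → 0.0000 [wait]  node(4,4) S=161.7391 payoff=0.0000 vs cont=0.0000 → 0.0000 [wait]  ⇒ S*(4)=69.2603
t_3: node(3,0) S=77.0062 payoff=9.2638 vs cont=10.8568 → 10.8568 [wait]  node(3,1) S=95.1938 payoff=0.0000 vs cont=2.3490 → 2.3490 [wait]  node(3,2) S=117.6769 payoff=0.0000 vs cont=0.0000 → 0.0000 [wait]  node(3,3) S=145.4701 payoff=0.0000 vs cont=0.0000 → 0.0000 [wait]  ⇒ S*(3)=-
t_2: node(2,0) S=85.6184 payoff=0.6516 vs cont=6.6209 → 6.6209 [wait]  node(2,1) S=105.8400 payoff=0.0000 vs cont=1.1829 → 1.1829 [wait]  node(2,2) S=130.8376 payoff=0.0000 vs cont=0.0000 → 0.0000 [wait]  ⇒ S*(2)=-
t_1: node(1,0) S=95.1938 payoff=0.0000 vs cont=3.9150 → 3.9150 [wait]  node(1,1) S=117.6769 payoff=0.0000 vs cont=0.5956 → 0.5956 [wait]  ⇒ S*(1)=-
t_0: node(0,0) S=105.8400 payoff=0.0000 vs cont=2.2640 → 2.2640 [wait]  ⇒ S*(0)=-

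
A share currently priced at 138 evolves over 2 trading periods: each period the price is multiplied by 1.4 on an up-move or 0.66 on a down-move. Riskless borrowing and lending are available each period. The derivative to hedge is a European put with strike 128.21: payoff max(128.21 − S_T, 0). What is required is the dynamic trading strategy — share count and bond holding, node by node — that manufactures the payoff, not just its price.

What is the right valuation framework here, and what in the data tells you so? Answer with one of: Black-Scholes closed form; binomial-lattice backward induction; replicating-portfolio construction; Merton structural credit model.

Key observation: the deliverable is the dynamic trading strategy on the 2-step tree (spot 138, moves 1.4 and 0.66), so the valuation must go through the node-by-node replicating-portfolio solve.

framework: replicating-portfolio construction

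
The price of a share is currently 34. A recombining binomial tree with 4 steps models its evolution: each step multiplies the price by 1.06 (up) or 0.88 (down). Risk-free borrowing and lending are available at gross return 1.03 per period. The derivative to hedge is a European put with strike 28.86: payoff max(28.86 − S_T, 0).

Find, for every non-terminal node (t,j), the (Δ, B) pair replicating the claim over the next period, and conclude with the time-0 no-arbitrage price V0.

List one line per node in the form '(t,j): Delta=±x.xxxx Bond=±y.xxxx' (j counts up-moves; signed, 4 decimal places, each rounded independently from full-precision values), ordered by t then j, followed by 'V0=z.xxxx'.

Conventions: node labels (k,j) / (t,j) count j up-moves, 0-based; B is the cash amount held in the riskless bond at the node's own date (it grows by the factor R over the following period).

Arbitrage-free pricing uses the up-move probability p* = (R−d)/(u−d) = 0.8333, discounting each step at R = 1.03.
At maturity the claim pays: V(4,0)=8.4704, V(4,1)=4.2997, V(4,2)=0.0000, V(4,3)=0.0000, V(4,4)=0.0000
  t=3,j=0: stock 23.1700 → up 24.5603 (V=4.2997), down 20.3896 (V=8.4704). Price 4.8494; hedge Δ=-1.0000, bond B=28.0194.
  t=3,j=1: stock 27.9094 → up 29.5839 (V=0.0000), down 24.5603 (V=4.2997). Price 0.6958; hedge Δ=-0.8559, bond B=24.5832.
  t=3,j=2: stock 33.6181 → up 35.6352 (V=0.0000), down 29.5839 (V=0.0000). Price 0.0000; hedge Δ=0.0000, bond B=0.0000.
  t=3,j=3: stock 40.4945 → up 42.9242 (V=0.0000), down 35.6352 (V=0.0000). Price 0.0000; hedge Δ=0.0000, bond B=0.0000.
  t=2,j=0: stock 26.3296 → up 27.9094 (V=0.6958), down 23.1700 (V=4.8494). Price 1.3476; hedge Δ=-0.8764, bond B=24.4232.
  t=2,j=1: stock 31.7152 → up 33.6181 (V=0.0000), down 27.9094 (V=0.6958). Price 0.1126; hedge Δ=-0.1219, bond B=3.9779.
  t=2,j=2: stock 38.2024 → up 40.4945 (V=0.0000), down 33.6181 (V=0.0000). Price 0.0000; hedge Δ=0.0000, bond B=0.0000.
  t=1,j=0: stock 29.9200 → up 31.7152 (V=0.1126), down 26.3296 (V=1.3476). Price 0.3091; hedge Δ=-0.2293, bond B=7.1703.
  t=1,j=1: stock 36.0400 → up 38.2024 (V=0.0000), down 31.7152 (V=0.1126). Price 0.0182; hedge Δ=-0.0174, bond B=0.6437.
  t=0,j=0: stock 34.0000 → up 36.0400 (V=0.0182), down 29.9200 (V=0.3091). Price 0.0648; hedge Δ=-0.0475, bond B=1.6810.
As a check, the time-0 holding Δ(0,0)·S0 + B(0,0) comes to 0.0648 — exactly V0.

(0,0): Delta=-0.0475 Bond=1.6810
(1,0): Delta=-0.2293 Bond=7.1703
(1,1): Delta=-0.0174 Bond=0.6437
(2,0): Delta=-0.8764 Bond=24.4232
(2,1): Delta=-0.1219 Bond=3.9779
(2,2): Delta=0.0000 Bond=0.0000
(3,0): Delta=-1.0000 Bond=28.0194
(3,1): Delta=-0.8559 Bond=24.5832
(3,2): Delta=0.0000 Bond=0.0000
(3,3): Delta=0.0000 Bond=0.0000
V0=0.0648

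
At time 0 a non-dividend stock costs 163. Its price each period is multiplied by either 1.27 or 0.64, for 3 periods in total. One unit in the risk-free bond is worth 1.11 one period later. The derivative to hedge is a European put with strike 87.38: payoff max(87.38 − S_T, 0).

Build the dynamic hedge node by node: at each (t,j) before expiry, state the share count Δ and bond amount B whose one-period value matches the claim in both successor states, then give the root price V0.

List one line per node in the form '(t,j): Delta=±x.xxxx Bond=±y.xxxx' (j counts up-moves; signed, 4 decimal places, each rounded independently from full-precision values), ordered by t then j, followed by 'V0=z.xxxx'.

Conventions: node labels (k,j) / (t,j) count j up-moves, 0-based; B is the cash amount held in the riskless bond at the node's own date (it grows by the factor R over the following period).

Risk-neutral probability p* = (R−d)/(u−d) = (1.11−0.64)/(1.27−0.64) = 0.7460.
Terminal payoffs: V(3,0)=44.6505, V(3,1)=2.5887, V(3,2)=0.0000, V(3,3)=0.0000
  t=2,j=0: stock 66.7648 → up 84.7913 (V=2.5887), down 42.7295 (V=44.6505). Price 11.9559; hedge Δ=-1.0000, bond B=78.7207.
  t=2,j=1: stock 132.4864 → up 168.2577 (V=0.0000), down 84.7913 (V=2.5887). Price 0.5923; hedge Δ=-0.0310, bond B=4.7014.
  t=2,j=2: stock 262.9027 → up 333.8864 (V=0.0000), down 168.2577 (V=0.0000). Price 0.0000; hedge Δ=0.0000, bond B=0.0000.
  t=1,j=0: stock 104.3200 → up 132.4864 (V=0.5923), down 66.7648 (V=11.9559). Price 3.1336; hedge Δ=-0.1729, bond B=21.1711.
  t=1,j=1: stock 207.0100 → up 262.9027 (V=0.0000), down 132.4864 (V=0.5923). Price 0.1355; hedge Δ=-0.0045, bond B=1.0757.
  t=0,j=0: stock 163.0000 → up 207.0100 (V=0.1355), down 104.3200 (V=3.1336). Price 0.8080; hedge Δ=-0.0292, bond B=5.5669.
Verification: the root portfolio costs Δ(0,0)·S0 + B(0,0) = 0.8080, matching V0.

(0,0): Delta=-0.0292 Bond=5.5669
(1,0): Delta=-0.1729 Bond=21.1711
(1,1): Delta=-0.0045 Bond=1.0757
(2,0): Delta=-1.0000 Bond=78.7207
(2,1): Delta=-0.0310 Bond=4.7014
(2,2): Delta=0.0000 Bond=0.0000
V0=0.8080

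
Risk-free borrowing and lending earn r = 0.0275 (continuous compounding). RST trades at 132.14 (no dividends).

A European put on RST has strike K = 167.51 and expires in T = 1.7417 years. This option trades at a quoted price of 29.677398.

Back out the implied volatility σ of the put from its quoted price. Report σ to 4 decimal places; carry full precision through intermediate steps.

sigma = 0.1403

At σ = 0.1403 the Black–Scholes value reproduces the quote:
σ√T = 0.1403·√1.7417 = 0.185159
d₁ = (ln(S/K) + (r+σ²/2)T) / (σ√T) = (ln(132.14/167.51) + (0.0275+0.1403²/2)·1.7417) / 0.185159 = (-0.237181 + 0.065039) / 0.185159 = -0.929702
d₂ = d₁ − σ√T = -0.929702 − 0.185159 = -1.114860
e^{−rT} = 0.953232
N(−d₁) = 0.823737,  N(−d₂) = 0.867545
V = K·e^{−rT}·N(−d₂) − S·N(−d₁) = 138.526035 − 108.848636 = 29.677398 (the observed quote) — the price is monotone increasing in volatility, hence this σ is the only solution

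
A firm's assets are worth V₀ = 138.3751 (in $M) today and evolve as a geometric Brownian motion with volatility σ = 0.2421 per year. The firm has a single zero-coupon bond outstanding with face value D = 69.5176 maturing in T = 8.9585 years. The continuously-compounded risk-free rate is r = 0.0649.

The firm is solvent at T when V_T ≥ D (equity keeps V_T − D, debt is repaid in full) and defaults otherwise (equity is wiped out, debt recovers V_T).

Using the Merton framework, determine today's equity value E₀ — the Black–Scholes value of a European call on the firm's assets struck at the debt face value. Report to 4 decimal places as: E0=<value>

Equity is a call on the firm's assets struck at D = 69.5176:
d₁ = [ln(V₀/D) + (r + σ²/2)T] / (σ√T)
   = [ln(138.3751/69.5176) + (0.0649 + 0.5·0.2421²)·8.9585] / (0.2421·√8.9585)
   = [0.688388 + 0.843946] / 0.724624 = 2.114663
d₂ = d₁ − σ√T = 2.114663 − 0.724624 = 1.390039
N(d₁) = 0.982771,  N(d₂) = 0.917742,  e^(−rT) = 0.559111
E₀ = V₀·N(d₁) − D·e^(−rT)·N(d₂)
   = 138.3751·0.982771 − 69.5176·0.559111·0.917742 = 100.320138

E0=100.3201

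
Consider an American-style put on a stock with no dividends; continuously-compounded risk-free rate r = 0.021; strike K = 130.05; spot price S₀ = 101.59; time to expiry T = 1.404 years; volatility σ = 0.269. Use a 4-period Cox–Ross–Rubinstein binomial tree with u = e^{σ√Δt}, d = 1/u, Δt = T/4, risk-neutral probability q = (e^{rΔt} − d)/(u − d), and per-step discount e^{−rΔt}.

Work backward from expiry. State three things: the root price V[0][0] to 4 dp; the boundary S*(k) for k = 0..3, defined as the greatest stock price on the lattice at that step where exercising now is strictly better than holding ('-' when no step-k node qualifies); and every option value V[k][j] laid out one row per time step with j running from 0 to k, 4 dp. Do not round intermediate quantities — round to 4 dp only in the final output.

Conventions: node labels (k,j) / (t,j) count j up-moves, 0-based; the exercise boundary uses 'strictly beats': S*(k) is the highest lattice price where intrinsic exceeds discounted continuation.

Δt=0.35100, u=1.17277, d=0.85268, q=0.48335, disc=e^(-rΔt)=0.99266
k=4 terminal: V=max(K-S,0) → 76.3471 56.1875 28.4600 0.0000 0.0000
k=3: j=0 S=62.9812 intr=67.0688 cont=66.1137 V=67.0688[EX]; j=1 S=86.6239 intr=43.4261 cont=42.4711 V=43.4261[EX]; j=2 S=119.1419 intr=10.9081 cont=14.5957 V=14.5957[hold]; j=3 S=163.8669 intr=0.0000 cont=0.0000 V=0.0000[hold]  S*(3)=86.6239
k=2: j=0 S=73.8625 intr=56.1875 cont=55.2324 V=56.1875[EX]; j=1 S=101.5900 intr=28.4600 cont=29.2743 V=29.2743[hold]; j=2 S=139.7262 intr=0.0000 cont=7.4854 V=7.4854[hold]  S*(2)=73.8625
k=1: j=0 S=86.6239 intr=43.4261 cont=42.8617 V=43.4261[EX]; j=1 S=119.1419 intr=10.9081 cont=18.6049 V=18.6049[hold]  S*(1)=86.6239
k=0: j=0 S=101.5900 intr=28.4600 cont=31.1979 V=31.1979[hold]  S*(0)=-

price = 31.1979
boundary = - 86.6239 73.8625 86.6239
tree:
31.1979
43.4261 18.6049
56.1875 29.2743 7.4854
67.0688 43.4261 14.5957 0.0000
76.3471 56.1875 28.4600 0.0000 0.0000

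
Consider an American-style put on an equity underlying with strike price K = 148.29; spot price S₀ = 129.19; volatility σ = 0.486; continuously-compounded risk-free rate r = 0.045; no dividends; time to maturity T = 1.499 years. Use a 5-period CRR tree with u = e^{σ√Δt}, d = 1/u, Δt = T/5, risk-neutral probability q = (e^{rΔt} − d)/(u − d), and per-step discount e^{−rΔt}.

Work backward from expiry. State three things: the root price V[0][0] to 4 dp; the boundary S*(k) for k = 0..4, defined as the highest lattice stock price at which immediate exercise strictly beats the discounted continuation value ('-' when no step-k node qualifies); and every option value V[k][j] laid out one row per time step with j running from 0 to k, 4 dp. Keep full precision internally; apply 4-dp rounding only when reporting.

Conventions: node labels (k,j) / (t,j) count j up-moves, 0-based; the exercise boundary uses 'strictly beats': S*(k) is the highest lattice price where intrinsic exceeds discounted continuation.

price = 38.2777
boundary = - - 75.8741 58.1468 75.8741
tree:
38.2777
53.7462 21.1845
72.4159 33.3388 7.4906
90.1432 50.5586 14.0361 0.0000
103.7287 72.4159 26.3012 0.0000 0.0000
114.1400 90.1432 49.2841 0.0000 0.0000 0.0000

params: Δt=0.29980 u=1.30487 d=0.76636 q=0.45909 e^(-rΔt)=0.98660
t_5 payoffs: 114.1400 90.1432 49.2841 0.0000 0.0000 0.0000
t_4: node(4,0) S=44.5613 payoff=103.7287 vs cont=101.7415 → 103.7287 [stop]  node(4,1) S=75.8741 payoff=72.4159 vs cont=70.4288 → 72.4159 [stop]  node(4,2) S=129.1900 payoff=19.1000 vs cont=26.3012 → 26.3012 [wait]  node(4,3) S=219.9704 payoff=0.0000 vs cont=0.0000 → 0.0000 [wait]  node(4,4) S=374.5412 payoff=0.0000 vs cont=0.0000 → 0.0000 [wait]  ⇒ S*(4)=75.8741
t_3: node(3,0) S=58.1468 payoff=90.1432 vs cont=88.1560 → 90.1432 [stop]  node(3,1) S=99.0059 payoff=49.2841 vs cont=50.5586 → 50.5586 [wait]  node(3,2) S=168.5763 payoff=0.0000 vs cont=14.0361 → 14.0361 [wait]  node(3,3) S=287.0331 payoff=0.0000 vs cont=0.0000 → 0.0000 [wait]  ⇒ S*(3)=58.1468
t_2: node(2,0) S=75.8741 payoff=72.4159 vs cont=71.0060 → 72.4159 [stop]  node(2,1) S=129.1900 payoff=19.1000 vs cont=33.3388 → 33.3388 [wait]  node(2,2) S=219.9704 payoff=0.0000 vs cont=7.4906 → 7.4906 [wait]  ⇒ S*(2)=75.8741
t_1: node(1,0) S=99.0059 payoff=49.2841 vs cont=53.7462 → 53.7462 [wait]  node(1,1) S=168.5763 payoff=0.0000 vs cont=21.1845 → 21.1845 [wait]  ⇒ S*(1)=-
t_0: node(0,0) S=129.1900 payoff=19.1000 vs cont=38.2777 → 38.2777 [wait]  ⇒ S*(0)=-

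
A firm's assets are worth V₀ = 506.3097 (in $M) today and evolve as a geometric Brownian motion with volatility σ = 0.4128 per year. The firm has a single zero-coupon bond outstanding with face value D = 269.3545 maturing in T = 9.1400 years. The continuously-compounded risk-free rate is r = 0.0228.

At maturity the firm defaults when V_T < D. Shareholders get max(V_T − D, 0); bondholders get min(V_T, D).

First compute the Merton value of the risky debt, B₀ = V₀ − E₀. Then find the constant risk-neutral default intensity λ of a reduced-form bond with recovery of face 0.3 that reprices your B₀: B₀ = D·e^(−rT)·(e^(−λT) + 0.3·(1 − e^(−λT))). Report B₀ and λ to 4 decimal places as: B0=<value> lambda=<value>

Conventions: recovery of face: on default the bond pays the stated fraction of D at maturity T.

B0=162.8884 lambda=0.0496

With assets at 506.3097 and a single debt payment of 269.3545 at 9.1400 years:
d₁ = [ln(V₀/D) + (r + σ²/2)T] / (σ√T)
   = [ln(506.3097/269.3545) + (0.0228 + 0.5·0.4128²)·9.1400] / (0.4128·√9.1400)
   = [0.631120 + 0.987138] / 1.247995 = 1.296686
d₂ = d₁ − σ√T = 1.296686 − 1.247995 = 0.048691
N(d₁) = 0.902630,  N(d₂) = 0.519417,  e^(−rT) = 0.811889
E₀ = V₀·N(d₁) − D·e^(−rT)·N(d₂)
   = 506.3097·0.902630 − 269.3545·0.811889·0.519417 = 343.421288
B₀ = V₀ − E₀ = 506.3097 − 343.421288 = 162.888412
e^(−λT) = (B₀·e^(rT)/D − 0.3)/(1 − 0.3) = (162.8884·1.231696/269.3545 − 0.3)/0.7 = 0.63550146
λ = −ln(0.63550146)/9.1400 = 0.049600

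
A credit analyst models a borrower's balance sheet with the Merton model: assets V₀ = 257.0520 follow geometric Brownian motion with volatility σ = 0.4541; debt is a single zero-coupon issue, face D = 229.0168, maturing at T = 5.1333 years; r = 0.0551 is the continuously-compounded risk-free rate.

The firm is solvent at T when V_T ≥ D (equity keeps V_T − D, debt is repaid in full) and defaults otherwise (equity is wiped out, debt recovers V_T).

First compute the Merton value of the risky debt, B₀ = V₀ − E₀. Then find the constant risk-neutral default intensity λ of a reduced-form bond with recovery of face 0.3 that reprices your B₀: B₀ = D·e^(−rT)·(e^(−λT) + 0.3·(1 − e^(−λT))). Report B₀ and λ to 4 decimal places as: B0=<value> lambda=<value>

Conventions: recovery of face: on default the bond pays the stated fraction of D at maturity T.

B0=124.7635 lambda=0.0982

Equity is a call on the firm's assets struck at D = 229.0168:
d₁ = [ln(V₀/D) + (r + σ²/2)T] / (σ√T)
   = [ln(257.0520/229.0168) + (0.0551 + 0.5·0.4541²)·5.1333] / (0.4541·√5.1333)
   = [0.115483 + 0.812106] / 1.028845 = 0.901583
d₂ = d₁ − σ√T = 0.901583 − 1.028845 = -0.127262
N(d₁) = 0.816361,  N(d₂) = 0.449367,  e^(−rT) = 0.753637
E₀ = V₀·N(d₁) − D·e^(−rT)·N(d₂)
   = 257.0520·0.816361 − 229.0168·0.753637·0.449367 = 132.288527
B₀ = V₀ − E₀ = 257.0520 − 132.288527 = 124.763473
e^(−λT) = (B₀·e^(rT)/D − 0.3)/(1 − 0.3) = (124.7635·1.326899/229.0168 − 0.3)/0.7 = 0.60409514
λ = −ln(0.60409514)/5.1333 = 0.098187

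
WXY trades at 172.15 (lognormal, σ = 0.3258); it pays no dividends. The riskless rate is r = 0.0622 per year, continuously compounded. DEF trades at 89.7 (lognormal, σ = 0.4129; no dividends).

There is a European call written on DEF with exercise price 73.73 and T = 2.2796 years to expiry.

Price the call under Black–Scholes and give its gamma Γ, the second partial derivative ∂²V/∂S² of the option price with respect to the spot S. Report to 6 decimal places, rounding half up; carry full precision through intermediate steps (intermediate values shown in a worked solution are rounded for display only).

price = 34.243528
Γ = 0.004956

σ√T = 0.4129·√2.2796 = 0.623411
d₁ = (ln(S/K) + (r+σ²/2)T) / (σ√T) = (ln(89.7/73.73) + (0.0622+0.4129²/2)·2.2796) / 0.623411 = (0.196061 + 0.336112) / 0.623411 = 0.853647
d₂ = d₁ − σ√T = 0.853647 − 0.623411 = 0.230236
e^{−rT} = 0.867803
N(d₁) = 0.803350,  N(d₂) = 0.591046
Call price V = S·N(d₁) − K·e^{−rT}·N(d₂) = 72.060464 − 37.816936 = 34.243528
φ(d₁) = (1/√(2π))·e^{−d₁²/2} = 0.277123
Γ = φ(d₁) / (S·σ·√T) = 0.004956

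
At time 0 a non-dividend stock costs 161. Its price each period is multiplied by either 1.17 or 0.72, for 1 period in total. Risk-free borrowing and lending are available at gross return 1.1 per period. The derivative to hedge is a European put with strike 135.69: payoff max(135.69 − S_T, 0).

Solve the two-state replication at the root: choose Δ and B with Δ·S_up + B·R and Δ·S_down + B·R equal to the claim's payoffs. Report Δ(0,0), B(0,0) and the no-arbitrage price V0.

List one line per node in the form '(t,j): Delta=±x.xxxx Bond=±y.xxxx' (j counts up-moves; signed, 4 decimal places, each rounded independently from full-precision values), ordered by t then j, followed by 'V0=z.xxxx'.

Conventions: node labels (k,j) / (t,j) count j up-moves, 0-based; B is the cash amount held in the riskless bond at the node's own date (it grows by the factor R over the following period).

(0,0): Delta=-0.2729 Bond=46.7291
V0=2.7958

Since d<R<u, set p* = (R−d)/(u−d) = 0.8444; price each node as the discounted p*-expectation of its children.
Expiry values: V(1,0)=19.7700, V(1,1)=0.0000
(0,0): S=161.0000. Δ = (V_up−V_dn)/(S_up−S_dn) = (0.0000−19.7700)/(188.3700−115.9200) = -0.2729. V = [p*·0.0000 + (1−p*)·19.7700]/1.1 = 2.7958. B = V − Δ·S = 46.7291.
Verification: the root portfolio costs Δ(0,0)·S0 + B(0,0) = 2.7958, matching V0.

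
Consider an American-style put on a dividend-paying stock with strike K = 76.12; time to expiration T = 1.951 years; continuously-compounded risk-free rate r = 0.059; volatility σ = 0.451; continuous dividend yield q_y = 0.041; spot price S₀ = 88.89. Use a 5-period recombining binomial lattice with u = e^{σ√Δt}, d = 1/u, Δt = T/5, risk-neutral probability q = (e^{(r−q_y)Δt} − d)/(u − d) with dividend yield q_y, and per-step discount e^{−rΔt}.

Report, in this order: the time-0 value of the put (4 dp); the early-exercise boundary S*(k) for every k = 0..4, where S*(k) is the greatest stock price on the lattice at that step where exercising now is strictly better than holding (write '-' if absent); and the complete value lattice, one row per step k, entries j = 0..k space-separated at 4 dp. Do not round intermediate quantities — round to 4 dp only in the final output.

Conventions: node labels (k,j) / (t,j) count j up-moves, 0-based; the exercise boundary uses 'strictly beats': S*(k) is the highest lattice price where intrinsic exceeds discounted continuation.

Δt=0.39020  u=1.32541  d=0.75448  q=0.44238  discount=0.97724
step 5 (expiry): payoffs max(K−S,0) = 54.3879 37.9429 9.0539 0.0000 0.0000 0.0000
step 4: (k=4,j=0): S=28.8040, K−S=47.3160, hold=46.0408 ⇒ V=47.3160 exercise | (k=4,j=1): S=50.6002, K−S=25.5198, hold=24.5904 ⇒ V=25.5198 exercise | (k=4,j=2): S=88.8900, K−S=0.0000, hold=4.9338 ⇒ V=4.9338 continue | (k=4,j=3): S=156.1540, K−S=0.0000, hold=0.0000 ⇒ V=0.0000 continue | (k=4,j=4): S=274.3175, K−S=0.0000, hold=0.0000 ⇒ V=0.0000 continue  boundary S*=50.6002
step 3: (k=3,j=0): S=38.1771, K−S=37.9429, hold=36.8164 ⇒ V=37.9429 exercise | (k=3,j=1): S=67.0661, K−S=9.0539, hold=16.0395 ⇒ V=16.0395 continue | (k=3,j=2): S=117.8157, K−S=0.0000, hold=2.6886 ⇒ V=2.6886 continue | (k=3,j=3): S=206.9681, K−S=0.0000, hold=0.0000 ⇒ V=0.0000 continue  boundary S*=38.1771
step 2: (k=2,j=0): S=50.6002, K−S=25.5198, hold=27.6103 ⇒ V=27.6103 continue | (k=2,j=1): S=88.8900, K−S=0.0000, hold=9.9027 ⇒ V=9.9027 continue | (k=2,j=2): S=156.1540, K−S=0.0000, hold=1.4651 ⇒ V=1.4651 continue  boundary S*=-
step 1: (k=1,j=0): S=67.0661, K−S=9.0539, hold=19.3268 ⇒ V=19.3268 continue | (k=1,j=1): S=117.8157, K−S=0.0000, hold=6.0297 ⇒ V=6.0297 continue  boundary S*=-
step 0: (k=0,j=0): S=88.8900, K−S=0.0000, hold=13.1385 ⇒ V=13.1385 continue  boundary S*=-

price = 13.1385
boundary = - - - 38.1771 50.6002
tree:
13.1385
19.3268 6.0297
27.6103 9.9027 1.4651
37.9429 16.0395 2.6886 0.0000
47.3160 25.5198 4.9338 0.0000 0.0000
54.3879 37.9429 9.0539 0.0000 0.0000 0.0000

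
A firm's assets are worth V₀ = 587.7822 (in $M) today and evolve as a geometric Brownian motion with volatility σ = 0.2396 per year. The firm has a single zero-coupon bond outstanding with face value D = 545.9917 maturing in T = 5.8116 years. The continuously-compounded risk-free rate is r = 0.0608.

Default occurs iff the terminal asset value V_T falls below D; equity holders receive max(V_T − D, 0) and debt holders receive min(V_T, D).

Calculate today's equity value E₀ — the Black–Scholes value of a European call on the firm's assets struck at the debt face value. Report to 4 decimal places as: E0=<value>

Apply the equity-as-call identities (strike 545.9917, horizon 5.8116 years):
d₁ = [ln(V₀/D) + (r + σ²/2)T] / (σ√T)
   = [ln(587.7822/545.9917) + (0.0608 + 0.5·0.2396²)·5.8116] / (0.2396·√5.8116)
   = [0.073753 + 0.520162] / 0.577610 = 1.028228
d₂ = d₁ − σ√T = 1.028228 − 0.577610 = 0.450618
N(d₁) = 0.848079,  N(d₂) = 0.673867,  e^(−rT) = 0.702335
E₀ = V₀·N(d₁) − D·e^(−rT)·N(d₂)
   = 587.7822·0.848079 − 545.9917·0.702335·0.673867 = 240.078318

E0=240.0783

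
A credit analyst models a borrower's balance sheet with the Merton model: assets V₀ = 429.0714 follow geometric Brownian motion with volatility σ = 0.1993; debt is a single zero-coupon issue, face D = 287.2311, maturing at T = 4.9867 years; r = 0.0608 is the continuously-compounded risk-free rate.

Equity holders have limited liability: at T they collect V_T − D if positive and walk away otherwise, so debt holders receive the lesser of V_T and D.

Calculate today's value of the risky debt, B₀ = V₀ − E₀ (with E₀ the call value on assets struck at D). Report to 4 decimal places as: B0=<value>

Apply the equity-as-call identities (strike 287.2311, horizon 4.9867 years):
d₁ = [ln(V₀/D) + (r + σ²/2)T] / (σ√T)
   = [ln(429.0714/287.2311) + (0.0608 + 0.5·0.1993²)·4.9867] / (0.1993·√4.9867)
   = [0.401336 + 0.402228] / 0.445055 = 1.805539
d₂ = d₁ − σ√T = 1.805539 − 0.445055 = 1.360484
N(d₁) = 0.964505,  N(d₂) = 0.913162,  e^(−rT) = 0.738458
E₀ = V₀·N(d₁) − D·e^(−rT)·N(d₂)
   = 429.0714·0.964505 − 287.2311·0.738458·0.913162 = 220.152524
B₀ = V₀ − E₀ = 429.0714 − 220.152524 = 208.918876

B0=208.9189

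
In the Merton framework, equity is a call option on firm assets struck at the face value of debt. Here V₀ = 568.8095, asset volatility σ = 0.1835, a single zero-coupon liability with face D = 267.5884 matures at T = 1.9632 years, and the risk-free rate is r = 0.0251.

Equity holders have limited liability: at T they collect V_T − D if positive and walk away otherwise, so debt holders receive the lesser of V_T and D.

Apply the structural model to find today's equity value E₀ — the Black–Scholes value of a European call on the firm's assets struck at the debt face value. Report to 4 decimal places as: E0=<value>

E0=314.1110

With assets at 568.8095 and a single debt payment of 267.5884 at 1.9632 years:
d₁ = [ln(V₀/D) + (r + σ²/2)T] / (σ√T)
   = [ln(568.8095/267.5884) + (0.0251 + 0.5·0.1835²)·1.9632] / (0.1835·√1.9632)
   = [0.754096 + 0.082329] / 0.257110 = 3.253183
d₂ = d₁ − σ√T = 3.253183 − 0.257110 = 2.996073
N(d₁) = 0.999429,  N(d₂) = 0.998633,  e^(−rT) = 0.951918
E₀ = V₀·N(d₁) − D·e^(−rT)·N(d₂)
   = 568.8095·0.999429 − 267.5884·0.951918·0.998633 = 314.111015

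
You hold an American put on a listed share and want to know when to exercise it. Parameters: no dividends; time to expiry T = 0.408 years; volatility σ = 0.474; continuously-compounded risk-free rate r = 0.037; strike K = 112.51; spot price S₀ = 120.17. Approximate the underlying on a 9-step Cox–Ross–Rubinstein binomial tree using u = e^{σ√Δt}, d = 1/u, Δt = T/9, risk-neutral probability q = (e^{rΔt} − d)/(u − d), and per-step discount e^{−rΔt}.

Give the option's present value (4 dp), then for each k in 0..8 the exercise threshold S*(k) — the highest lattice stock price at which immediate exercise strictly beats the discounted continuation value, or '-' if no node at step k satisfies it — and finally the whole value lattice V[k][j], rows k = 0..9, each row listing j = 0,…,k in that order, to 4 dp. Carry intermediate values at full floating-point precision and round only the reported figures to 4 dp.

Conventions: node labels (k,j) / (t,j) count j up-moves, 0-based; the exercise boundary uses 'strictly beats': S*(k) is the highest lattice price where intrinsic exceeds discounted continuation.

price = 9.9310
boundary = - - - - - 72.5514 80.2557 88.7781 98.2056
tree:
9.9310
13.9569 5.6578
19.0928 8.5100 2.6256
25.3241 12.4917 4.2791 0.8655
32.4324 17.8062 6.8487 1.5446 0.1418
39.9586 24.4922 10.7142 2.7364 0.2749 0.0000
46.9233 32.2543 16.2719 4.8048 0.5326 0.0000 0.0000
53.2194 39.9586 23.7319 8.3463 1.0321 0.0000 0.0000 0.0000
58.9111 46.9233 32.2543 14.3044 2.0001 0.0000 0.0000 0.0000 0.0000
64.0564 53.2194 39.9586 23.7319 3.8759 0.0000 0.0000 0.0000 0.0000 0.0000

Δt=0.04533  u=1.10619  d=0.90400  q=0.48309  discount=0.99832
step 9 (expiry): payoffs max(K−S,0) = 64.0564 53.2194 39.9586 23.7319 3.8759 0.0000 0.0000 0.0000 0.0000 0.0000
step 8: (k=8,j=0): S=53.5989, K−S=58.9111, hold=58.7225 ⇒ V=58.9111 exercise | (k=8,j=1): S=65.5867, K−S=46.9233, hold=46.7347 ⇒ V=46.9233 exercise | (k=8,j=2): S=80.2557, K−S=32.2543, hold=32.0657 ⇒ V=32.2543 exercise | (k=8,j=3): S=98.2056, K−S=14.3044, hold=14.1159 ⇒ V=14.3044 exercise | (k=8,j=4): S=120.1700, K−S=0.0000, hold=2.0001 ⇒ V=2.0001 continue | (k=8,j=5): S=147.0470, K−S=0.0000, hold=0.0000 ⇒ V=0.0000 continue | (k=8,j=6): S=179.9352, K−S=0.0000, hold=0.0000 ⇒ V=0.0000 continue | (k=8,j=7): S=220.1791, K−S=0.0000, hold=0.0000 ⇒ V=0.0000 continue | (k=8,j=8): S=269.4239, K−S=0.0000, hold=0.0000 ⇒ V=0.0000 continue  boundary S*=98.2056
step 7: (k=7,j=0): S=59.2906, K−S=53.2194, hold=53.0308 ⇒ V=53.2194 exercise | (k=7,j=1): S=72.5514, K−S=39.9586, hold=39.7700 ⇒ V=39.9586 exercise | (k=7,j=2): S=88.7781, K−S=23.7319, hold=23.5433 ⇒ V=23.7319 exercise | (k=7,j=3): S=108.6341, K−S=3.8759, hold=8.3463 ⇒ V=8.3463 continue | (k=7,j=4): S=132.9309, K−S=0.0000, hold=1.0321 ⇒ V=1.0321 continue | (k=7,j=5): S=162.6620, K−S=0.0000, hold=0.0000 ⇒ V=0.0000 continue | (k=7,j=6): S=199.0426, K−S=0.0000, hold=0.0000 ⇒ V=0.0000 continue | (k=7,j=7): S=243.5601, K−S=0.0000, hold=0.0000 ⇒ V=0.0000 continue  boundary S*=88.7781
step 6: (k=6,j=0): S=65.5867, K−S=46.9233, hold=46.7347 ⇒ V=46.9233 exercise | (k=6,j=1): S=80.2557, K−S=32.2543, hold=32.0657 ⇒ V=32.2543 exercise | (k=6,j=2): S=98.2056, K−S=14.3044, hold=16.2719 ⇒ V=16.2719 continue | (k=6,j=3): S=120.1700, K−S=0.0000, hold=4.8048 ⇒ V=4.8048 continue | (k=6,j=4): S=147.0470, K−S=0.0000, hold=0.5326 ⇒ V=0.5326 continue | (k=6,j=5): S=179.9352, K−S=0.0000, hold=0.0000 ⇒ V=0.0000 continue | (k=6,j=6): S=220.1791, K−S=0.0000, hold=0.0000 ⇒ V=0.0000 continue  boundary S*=80.2557
step 5: (k=5,j=0): S=72.5514, K−S=39.9586, hold=39.7700 ⇒ V=39.9586 exercise | (k=5,j=1): S=88.7781, K−S=23.7319, hold=24.4922 ⇒ V=24.4922 continue | (k=5,j=2): S=108.6341, K−S=3.8759, hold=10.7142 ⇒ V=10.7142 continue | (k=5,j=3): S=132.9309, K−S=0.0000, hold=2.7364 ⇒ V=2.7364 continue | (k=5,j=4): S=162.6620, K−S=0.0000, hold=0.2749 ⇒ V=0.2749 continue | (k=5,j=5): S=199.0426, K−S=0.0000, hold=0.0000 ⇒ V=0.0000 continue  boundary S*=72.5514
step 4: (k=4,j=0): S=80.2557, K−S=32.2543, hold=32.4324 ⇒ V=32.4324 continue | (k=4,j=1): S=98.2056, K−S=14.3044, hold=17.8062 ⇒ V=17.8062 continue | (k=4,j=2): S=120.1700, K−S=0.0000, hold=6.8487 ⇒ V=6.8487 continue | (k=4,j=3): S=147.0470, K−S=0.0000, hold=1.5446 ⇒ V=1.5446 continue | (k=4,j=4): S=179.9352, K−S=0.0000, hold=0.1418 ⇒ V=0.1418 continue  boundary S*=-
step 3: (k=3,j=0): S=88.7781, K−S=23.7319, hold=25.3241 ⇒ V=25.3241 continue | (k=3,j=1): S=108.6341, K−S=3.8759, hold=12.4917 ⇒ V=12.4917 continue | (k=3,j=2): S=132.9309, K−S=0.0000, hold=4.2791 ⇒ V=4.2791 continue | (k=3,j=3): S=162.6620, K−S=0.0000, hold=0.8655 ⇒ V=0.8655 continue  boundary S*=-
step 2: (k=2,j=0): S=98.2056, K−S=14.3044, hold=19.0928 ⇒ V=19.0928 continue | (k=2,j=1): S=120.1700, K−S=0.0000, hold=8.5100 ⇒ V=8.5100 continue | (k=2,j=2): S=147.0470, K−S=0.0000, hold=2.6256 ⇒ V=2.6256 continue  boundary S*=-
step 1: (k=1,j=0): S=108.6341, K−S=3.8759, hold=13.9569 ⇒ V=13.9569 continue | (k=1,j=1): S=132.9309, K−S=0.0000, hold=5.6578 ⇒ V=5.6578 continue  boundary S*=-
step 0: (k=0,j=0): S=120.1700, K−S=0.0000, hold=9.9310 ⇒ V=9.9310 continue  boundary S*=-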